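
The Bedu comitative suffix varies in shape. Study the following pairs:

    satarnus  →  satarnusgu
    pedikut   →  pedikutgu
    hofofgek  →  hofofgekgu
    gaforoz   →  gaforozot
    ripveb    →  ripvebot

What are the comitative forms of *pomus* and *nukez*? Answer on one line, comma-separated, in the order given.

The alternation tracks the final consonant of the stem — -gu when the stem ends in a voiceless consonant (*satarnus*, *pedikut*, *hofofgek*); -ot when the stem ends in a voiced consonant (*gaforoz*, *ripveb*).
*pomus*: final consonant = /s/, voiceless → -gu → *pomusgu*.
The final consonant of *nukez* is /z/, which is voiced, so the suffix is -ot, giving *nukezot*.

pomusgu, nukezot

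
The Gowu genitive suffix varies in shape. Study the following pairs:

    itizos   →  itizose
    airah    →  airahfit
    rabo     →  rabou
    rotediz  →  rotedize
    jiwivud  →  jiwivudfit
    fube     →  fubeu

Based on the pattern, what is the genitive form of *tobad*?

The suffix is conditioned by the final sound: -e when the stem ends in a sibilant (*itizos*, *rotediz*); -fit when the stem ends in a non-sibilant consonant (*airah*, *jiwivud*); -u when the stem ends in a vowel (*rabo*, *fube*).
Since the final sound of *tobad* is /d/ (a non-sibilant consonant), it takes -fit, giving *tobadfit*.

tobadfit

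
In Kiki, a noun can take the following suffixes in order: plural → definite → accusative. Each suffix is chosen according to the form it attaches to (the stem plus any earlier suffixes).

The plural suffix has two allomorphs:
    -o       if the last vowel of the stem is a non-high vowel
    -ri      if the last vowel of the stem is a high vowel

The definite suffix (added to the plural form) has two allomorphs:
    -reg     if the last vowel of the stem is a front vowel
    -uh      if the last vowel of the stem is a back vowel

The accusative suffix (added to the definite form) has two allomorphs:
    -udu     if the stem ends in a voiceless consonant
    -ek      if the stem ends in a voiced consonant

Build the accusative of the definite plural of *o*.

oouhudu

*o*: last vowel = /o/, a non-high vowel → -o → *oo*.
The last vowel of the plural form *oo* is /o/, which is a back vowel, so the definite suffix is -uh, giving *oouh*.
The final consonant of the definite form *oouh* is /h/, which is voiceless, so the accusative suffix is -udu, giving *oouhudu*.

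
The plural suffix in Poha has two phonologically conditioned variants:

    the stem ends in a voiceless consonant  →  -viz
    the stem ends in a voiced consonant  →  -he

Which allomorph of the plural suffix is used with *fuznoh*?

-viz

*fuznoh* — final consonant /h/ (voiceless) → -viz.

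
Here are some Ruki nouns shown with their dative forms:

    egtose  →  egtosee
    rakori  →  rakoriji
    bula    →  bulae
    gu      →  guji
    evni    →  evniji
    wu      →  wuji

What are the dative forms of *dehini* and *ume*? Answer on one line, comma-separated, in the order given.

dehiniji, umee

Looking at the last vowel of each stem: -ji when the last vowel of the stem is a high vowel (*rakori*, *gu*, *evni*, *wu*); -e when the last vowel of the stem is a non-high vowel (*egtose*, *bula*).
Since the last vowel of *dehini* is /i/ (a high vowel), it takes -ji, giving *dehiniji*.
Since the last vowel of *ume* is /e/ (a non-high vowel), it takes -e, giving *umee*.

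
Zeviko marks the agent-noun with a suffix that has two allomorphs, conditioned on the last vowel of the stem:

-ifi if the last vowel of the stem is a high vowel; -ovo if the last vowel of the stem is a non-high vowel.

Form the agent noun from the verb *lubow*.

lubowovo

Since the last vowel of *lubow* is /o/ (a non-high vowel), it takes -ovo, giving *lubowovo*.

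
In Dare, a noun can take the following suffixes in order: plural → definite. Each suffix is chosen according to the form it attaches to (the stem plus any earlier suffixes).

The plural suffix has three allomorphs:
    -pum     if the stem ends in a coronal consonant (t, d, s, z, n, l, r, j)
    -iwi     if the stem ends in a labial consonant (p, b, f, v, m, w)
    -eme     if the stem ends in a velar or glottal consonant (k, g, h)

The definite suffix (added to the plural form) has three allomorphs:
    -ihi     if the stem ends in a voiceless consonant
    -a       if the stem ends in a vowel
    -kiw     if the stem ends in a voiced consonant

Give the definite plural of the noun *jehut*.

*jehut* — final consonant /t/ (coronal) → -pum → *jehutpum*.
The final sound of the plural form *jehutpum* is /m/, which is a voiced consonant, so the definite suffix is -kiw, giving *jehutpumkiw*.

jehutpumkiw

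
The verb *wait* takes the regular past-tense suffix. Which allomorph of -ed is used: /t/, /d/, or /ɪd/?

The stem *wait* ends in /t/ or /d/.
The -ed suffix is realized as /ɪd/ after /t, d/; as /t/ after other voiceless consonants; and as /d/ after other voiced sounds.
So -ed on *wait* is pronounced /ɪd/.

/ɪd/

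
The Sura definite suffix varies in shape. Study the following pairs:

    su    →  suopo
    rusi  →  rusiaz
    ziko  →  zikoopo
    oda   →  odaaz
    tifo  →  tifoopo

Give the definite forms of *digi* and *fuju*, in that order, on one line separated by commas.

digiaz, fujuopo

The suffix is conditioned by the last vowel: -opo when the last vowel of the stem is a rounded vowel (*su*, *ziko*, *tifo*); -az when the last vowel of the stem is an unrounded vowel (*rusi*, *oda*).
*digi* — last vowel /i/ (an unrounded vowel) → -az → *digiaz*.
*fuju*: last vowel = /u/, a rounded vowel → -opo → *fujuopo*.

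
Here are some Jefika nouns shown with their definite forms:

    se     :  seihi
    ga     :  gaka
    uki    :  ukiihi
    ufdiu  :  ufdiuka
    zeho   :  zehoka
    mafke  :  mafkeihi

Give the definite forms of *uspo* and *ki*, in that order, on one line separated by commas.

Looking at the last vowel of each stem: -ihi when the last vowel of the stem is a front vowel (*se*, *uki*, *mafke*); -ka when the last vowel of the stem is a back vowel (*ga*, *ufdiu*, *zeho*).
*uspo*: last vowel = /o/, a back vowel → -ka → *uspoka*.
*ki*: last vowel = /i/, a front vowel → -ihi → *kiihi*.

uspoka, kiihi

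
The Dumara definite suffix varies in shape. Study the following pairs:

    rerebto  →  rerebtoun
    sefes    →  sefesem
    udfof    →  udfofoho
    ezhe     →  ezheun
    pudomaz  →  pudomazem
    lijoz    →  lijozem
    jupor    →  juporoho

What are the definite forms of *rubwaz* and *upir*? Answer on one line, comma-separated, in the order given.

Looking at the final sound of each stem: -em when the stem ends in a sibilant (*sefes*, *pudomaz*, *lijoz*); -oho when the stem ends in a non-sibilant consonant (*udfof*, *jupor*); -un when the stem ends in a vowel (*rerebto*, *ezhe*).
Since the final sound of *rubwaz* is /z/ (a sibilant), it takes -em, giving *rubwazem*.
*upir* — final sound /r/ (a non-sibilant consonant) → -oho → *upiroho*.

rubwazem, upiroho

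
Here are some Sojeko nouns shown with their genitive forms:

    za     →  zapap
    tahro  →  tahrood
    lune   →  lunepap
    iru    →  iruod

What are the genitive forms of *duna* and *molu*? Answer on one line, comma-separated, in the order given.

The alternation tracks the last vowel of the stem — -od when the last vowel of the stem is a rounded vowel (*tahro*, *iru*); -pap when the last vowel of the stem is an unrounded vowel (*za*, *lune*).
*duna*: last vowel = /a/, an unrounded vowel → -pap → *dunapap*.
The last vowel of *molu* is /u/, which is a rounded vowel, so the suffix is -od, giving *moluod*.

dunapap, moluod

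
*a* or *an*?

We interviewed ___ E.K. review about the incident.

an

The indefinite article is chosen by the initial *sound* of the following word, not its spelling.
The initialism *E.K.* is read letter by letter; the first letter, E, is pronounced /iː/, which begins with a vowel sound.
So the article is *an*: We interviewed an E.K. review about the incident.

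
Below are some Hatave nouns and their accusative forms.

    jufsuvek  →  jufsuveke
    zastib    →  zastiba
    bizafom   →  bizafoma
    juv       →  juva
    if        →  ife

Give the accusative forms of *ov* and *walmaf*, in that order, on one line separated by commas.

ova, walmafe

The suffix is conditioned by the final consonant: -e when the stem ends in a voiceless consonant (*jufsuvek*, *if*); -a when the stem ends in a voiced consonant (*zastib*, *bizafom*, *juv*).
Since the final consonant of *ov* is /v/ (voiced), it takes -a, giving *ova*.
*walmaf* — final consonant /f/ (voiceless) → -e → *walmafe*.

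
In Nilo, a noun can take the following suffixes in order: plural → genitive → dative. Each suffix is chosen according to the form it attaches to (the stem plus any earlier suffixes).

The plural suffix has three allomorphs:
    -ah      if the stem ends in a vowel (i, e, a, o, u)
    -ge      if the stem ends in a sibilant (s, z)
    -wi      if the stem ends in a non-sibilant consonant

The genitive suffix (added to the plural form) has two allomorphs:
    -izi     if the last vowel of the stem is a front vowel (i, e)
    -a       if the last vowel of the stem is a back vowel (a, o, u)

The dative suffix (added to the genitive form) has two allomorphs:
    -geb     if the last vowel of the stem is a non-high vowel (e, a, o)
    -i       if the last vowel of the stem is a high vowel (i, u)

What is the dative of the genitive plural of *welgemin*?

welgeminwiizii

Since the final sound of *welgemin* is /n/ (a non-sibilant consonant), it takes -wi, giving *welgeminwi*.
The plural form *welgeminwi*: last vowel = /i/, a front vowel → -izi → *welgeminwiizi*.
The genitive form *welgeminwiizi* — last vowel /i/ (a high vowel) → -i → *welgeminwiizii*.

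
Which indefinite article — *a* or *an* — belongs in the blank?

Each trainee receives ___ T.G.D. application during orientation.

a

The indefinite article is chosen by the initial *sound* of the following word, not its spelling.
The initialism *T.G.D.* is read letter by letter; the first letter, T, is pronounced /tiː/, which begins with a consonant sound.
So the article is *a*: Each trainee receives a T.G.D. application during orientation.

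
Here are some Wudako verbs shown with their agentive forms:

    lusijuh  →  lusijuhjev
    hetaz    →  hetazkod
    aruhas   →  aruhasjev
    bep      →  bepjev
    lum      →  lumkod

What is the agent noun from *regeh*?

regehjev

The alternation tracks the final consonant of the stem — -jev when the stem ends in a voiceless consonant (*lusijuh*, *aruhas*, *bep*); -kod when the stem ends in a voiced consonant (*hetaz*, *lum*).
*regeh* — final consonant /h/ (voiceless) → -jev → *regehjev*.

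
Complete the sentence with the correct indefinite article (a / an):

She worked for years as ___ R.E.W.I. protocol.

The indefinite article is chosen by the initial *sound* of the following word, not its spelling.
The initialism *R.E.W.I.* is read letter by letter; the first letter, R, is pronounced /ɑr/, which begins with a vowel sound.
So the article is *an*: She worked for years as an R.E.W.I. protocol.

an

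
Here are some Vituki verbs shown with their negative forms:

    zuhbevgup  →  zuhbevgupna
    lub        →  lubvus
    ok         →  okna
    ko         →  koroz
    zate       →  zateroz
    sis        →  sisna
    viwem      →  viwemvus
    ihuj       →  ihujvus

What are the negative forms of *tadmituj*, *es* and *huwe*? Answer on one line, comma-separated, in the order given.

tadmitujvus, esna, huweroz

The alternation tracks the final sound of the stem — -na when the stem ends in a voiceless consonant (*zuhbevgup*, *ok*, *sis*); -vus when the stem ends in a voiced consonant (*lub*, *viwem*, *ihuj*); -roz when the stem ends in a vowel (*ko*, *zate*).
The final sound of *tadmituj* is /j/, which is a voiced consonant, so the suffix is -vus, giving *tadmitujvus*.
*es*: final sound = /s/, a voiceless consonant → -na → *esna*.
Since the final sound of *huwe* is /e/ (a vowel), it takes -roz, giving *huweroz*.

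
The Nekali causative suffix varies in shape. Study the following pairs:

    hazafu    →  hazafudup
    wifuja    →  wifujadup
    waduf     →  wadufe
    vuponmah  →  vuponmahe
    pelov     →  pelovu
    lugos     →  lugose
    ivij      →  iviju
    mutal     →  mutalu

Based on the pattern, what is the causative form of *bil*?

The suffix is conditioned by the final sound: -e when the stem ends in a voiceless consonant (*waduf*, *vuponmah*, *lugos*); -u when the stem ends in a voiced consonant (*pelov*, *ivij*, *mutal*); -dup when the stem ends in a vowel (*hazafu*, *wifuja*).
Since the final sound of *bil* is /l/ (a voiced consonant), it takes -u, giving *bilu*.

bilu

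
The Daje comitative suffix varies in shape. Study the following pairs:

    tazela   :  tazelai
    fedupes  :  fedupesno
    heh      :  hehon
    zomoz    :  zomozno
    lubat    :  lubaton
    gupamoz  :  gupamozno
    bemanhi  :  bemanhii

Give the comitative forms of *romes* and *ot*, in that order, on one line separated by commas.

The alternation tracks the final sound of the stem — -no when the stem ends in a sibilant (*fedupes*, *zomoz*, *gupamoz*); -on when the stem ends in a non-sibilant consonant (*heh*, *lubat*); -i when the stem ends in a vowel (*tazela*, *bemanhi*).
*romes* — final sound /s/ (a sibilant) → -no → *romesno*.
Since the final sound of *ot* is /t/ (a non-sibilant consonant), it takes -on, giving *oton*.

romesno, oton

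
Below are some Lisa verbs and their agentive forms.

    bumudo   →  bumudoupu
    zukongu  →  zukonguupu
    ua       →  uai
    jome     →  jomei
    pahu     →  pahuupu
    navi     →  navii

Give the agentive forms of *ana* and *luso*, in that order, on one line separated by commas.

anai, lusoupu

Looking at the last vowel of each stem: -upu when the last vowel of the stem is a rounded vowel (*bumudo*, *zukongu*, *pahu*); -i when the last vowel of the stem is an unrounded vowel (*ua*, *jome*, *navi*).
*ana*: last vowel = /a/, an unrounded vowel → -i → *anai*.
*luso* — last vowel /o/ (a rounded vowel) → -upu → *lusoupu*.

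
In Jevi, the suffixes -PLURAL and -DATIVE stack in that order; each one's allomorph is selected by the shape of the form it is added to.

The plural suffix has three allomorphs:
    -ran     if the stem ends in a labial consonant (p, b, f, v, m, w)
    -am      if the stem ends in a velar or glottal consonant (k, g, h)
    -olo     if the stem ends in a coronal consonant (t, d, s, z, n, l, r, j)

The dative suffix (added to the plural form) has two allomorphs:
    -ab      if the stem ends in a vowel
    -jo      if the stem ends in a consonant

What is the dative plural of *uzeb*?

uzebranjo

The final consonant of *uzeb* is /b/, which is labial, so the plural suffix is -ran, giving *uzebran*.
The plural form *uzebran*: final sound = /n/, a consonant → -jo → *uzebranjo*.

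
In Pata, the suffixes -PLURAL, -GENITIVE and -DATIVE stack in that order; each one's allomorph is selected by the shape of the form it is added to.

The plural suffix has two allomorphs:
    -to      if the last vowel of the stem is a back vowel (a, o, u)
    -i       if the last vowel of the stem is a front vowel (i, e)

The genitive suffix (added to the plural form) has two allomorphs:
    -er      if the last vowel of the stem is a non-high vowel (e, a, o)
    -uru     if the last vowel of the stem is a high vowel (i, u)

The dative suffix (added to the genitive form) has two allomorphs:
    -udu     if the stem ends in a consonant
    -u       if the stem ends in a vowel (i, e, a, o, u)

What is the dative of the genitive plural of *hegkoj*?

*hegkoj*: last vowel = /o/, a back vowel → -to → *hegkojto*.
Since the last vowel of the plural form *hegkojto* is /o/ (a non-high vowel), it takes -er, giving *hegkojtoer*.
The genitive form *hegkojtoer*: final sound = /r/, a consonant → -udu → *hegkojtoerudu*.

hegkojtoerudu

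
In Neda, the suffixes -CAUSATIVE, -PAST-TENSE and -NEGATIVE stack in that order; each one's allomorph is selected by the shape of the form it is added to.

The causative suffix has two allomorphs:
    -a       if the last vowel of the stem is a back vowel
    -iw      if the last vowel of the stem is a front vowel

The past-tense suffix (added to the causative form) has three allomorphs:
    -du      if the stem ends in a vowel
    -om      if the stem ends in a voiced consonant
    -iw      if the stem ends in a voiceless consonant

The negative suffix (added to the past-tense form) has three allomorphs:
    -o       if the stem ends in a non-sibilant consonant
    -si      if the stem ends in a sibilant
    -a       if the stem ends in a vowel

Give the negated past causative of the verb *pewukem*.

The last vowel of *pewukem* is /e/, which is a front vowel, so the causative suffix is -iw, giving *pewukemiw*.
Since the final sound of the causative form *pewukemiw* is /w/ (a voiced consonant), it takes -om, giving *pewukemiwom*.
The past-tense form *pewukemiwom*: final sound = /m/, a non-sibilant consonant → -o → *pewukemiwomo*.

pewukemiwomo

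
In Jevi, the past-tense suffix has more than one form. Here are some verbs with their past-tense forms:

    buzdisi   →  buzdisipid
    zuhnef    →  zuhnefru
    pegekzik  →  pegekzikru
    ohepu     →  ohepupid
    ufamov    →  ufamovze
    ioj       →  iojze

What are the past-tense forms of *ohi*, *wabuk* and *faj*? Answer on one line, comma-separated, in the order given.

ohipid, wabukru, fajze

The alternation tracks the final sound of the stem — -ru when the stem ends in a voiceless consonant (*zuhnef*, *pegekzik*); -ze when the stem ends in a voiced consonant (*ufamov*, *ioj*); -pid when the stem ends in a vowel (*buzdisi*, *ohepu*).
*ohi*: final sound = /i/, a vowel → -pid → *ohipid*.
*wabuk*: final sound = /k/, a voiceless consonant → -ru → *wabukru*.
*faj* — final sound /j/ (a voiced consonant) → -ze → *fajze*.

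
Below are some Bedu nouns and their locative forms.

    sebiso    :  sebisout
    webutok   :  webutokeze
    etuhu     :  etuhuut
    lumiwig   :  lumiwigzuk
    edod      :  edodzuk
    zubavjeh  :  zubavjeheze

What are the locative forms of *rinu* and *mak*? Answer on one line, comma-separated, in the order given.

The pattern is voicing of the final sound: -eze when the stem ends in a voiceless consonant (*webutok*, *zubavjeh*); -zuk when the stem ends in a voiced consonant (*lumiwig*, *edod*); -ut when the stem ends in a vowel (*sebiso*, *etuhu*).
Since the final sound of *rinu* is /u/ (a vowel), it takes -ut, giving *rinuut*.
*mak*: final sound = /k/, a voiceless consonant → -eze → *makeze*.

rinuut, makeze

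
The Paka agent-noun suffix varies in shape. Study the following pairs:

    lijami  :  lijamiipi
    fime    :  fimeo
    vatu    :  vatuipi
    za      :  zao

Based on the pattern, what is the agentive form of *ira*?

Looking at the last vowel of each stem: -ipi when the last vowel of the stem is a high vowel (*lijami*, *vatu*); -o when the last vowel of the stem is a non-high vowel (*fime*, *za*).
*ira*: last vowel = /a/, a non-high vowel → -o → *irao*.

irao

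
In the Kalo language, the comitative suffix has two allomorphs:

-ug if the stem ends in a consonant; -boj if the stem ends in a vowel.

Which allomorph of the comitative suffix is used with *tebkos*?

-ug

The final sound of *tebkos* is /s/, which is a consonant, so the suffix is -ug.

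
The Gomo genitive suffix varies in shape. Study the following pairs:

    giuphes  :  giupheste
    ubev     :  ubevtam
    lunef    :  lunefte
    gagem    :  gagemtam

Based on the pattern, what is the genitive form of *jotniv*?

The alternation tracks the final consonant of the stem — -te when the stem ends in a voiceless consonant (*giuphes*, *lunef*); -tam when the stem ends in a voiced consonant (*ubev*, *gagem*).
Since the final consonant of *jotniv* is /v/ (voiced), it takes -tam, giving *jotnivtam*.

jotnivtam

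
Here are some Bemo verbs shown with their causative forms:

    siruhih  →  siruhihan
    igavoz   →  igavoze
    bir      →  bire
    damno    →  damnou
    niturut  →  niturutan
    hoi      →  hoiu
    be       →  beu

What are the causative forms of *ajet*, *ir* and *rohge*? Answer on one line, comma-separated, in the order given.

Looking at the final sound of each stem: -an when the stem ends in a voiceless consonant (*siruhih*, *niturut*); -e when the stem ends in a voiced consonant (*igavoz*, *bir*); -u when the stem ends in a vowel (*damno*, *hoi*, *be*).
*ajet*: final sound = /t/, a voiceless consonant → -an → *ajetan*.
Since the final sound of *ir* is /r/ (a voiced consonant), it takes -e, giving *ire*.
Since the final sound of *rohge* is /e/ (a vowel), it takes -u, giving *rohgeu*.

ajetan, ire, rohgeu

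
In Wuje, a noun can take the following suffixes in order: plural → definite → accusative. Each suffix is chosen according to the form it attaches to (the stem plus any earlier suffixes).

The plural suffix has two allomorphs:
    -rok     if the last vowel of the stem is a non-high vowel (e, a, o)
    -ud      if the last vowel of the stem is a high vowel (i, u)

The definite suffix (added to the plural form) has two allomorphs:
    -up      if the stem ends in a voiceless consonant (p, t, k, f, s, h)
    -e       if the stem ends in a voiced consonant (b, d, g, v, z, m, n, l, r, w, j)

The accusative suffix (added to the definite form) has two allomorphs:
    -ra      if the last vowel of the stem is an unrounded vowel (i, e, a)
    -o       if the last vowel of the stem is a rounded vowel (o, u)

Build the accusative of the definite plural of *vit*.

The last vowel of *vit* is /i/, which is a high vowel, so the plural suffix is -ud, giving *vitud*.
Since the final consonant of the plural form *vitud* is /d/ (voiced), it takes -e, giving *vitude*.
The last vowel of the definite form *vitude* is /e/, which is an unrounded vowel, so the accusative suffix is -ra, giving *vitudera*.

vitudera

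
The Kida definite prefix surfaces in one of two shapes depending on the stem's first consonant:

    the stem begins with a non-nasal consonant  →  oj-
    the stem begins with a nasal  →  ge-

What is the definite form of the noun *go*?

ojgo

The first consonant of *go* is /g/, which is non-nasal, so the prefix is oj-, giving *ojgo*.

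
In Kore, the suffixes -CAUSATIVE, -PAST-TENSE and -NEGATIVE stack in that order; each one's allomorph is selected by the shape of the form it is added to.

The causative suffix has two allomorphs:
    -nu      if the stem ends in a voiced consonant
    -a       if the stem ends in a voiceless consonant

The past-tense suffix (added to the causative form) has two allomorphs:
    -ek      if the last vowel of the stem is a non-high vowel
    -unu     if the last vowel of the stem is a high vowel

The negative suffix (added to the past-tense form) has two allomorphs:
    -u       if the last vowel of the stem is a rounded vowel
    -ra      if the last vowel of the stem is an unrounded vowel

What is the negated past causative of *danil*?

danilnuunuu

*danil* — final consonant /l/ (voiced) → -nu → *danilnu*.
The causative form *danilnu*: last vowel = /u/, a high vowel → -unu → *danilnuunu*.
The last vowel of the past-tense form *danilnuunu* is /u/, which is a rounded vowel, so the negative suffix is -u, giving *danilnuunuu*.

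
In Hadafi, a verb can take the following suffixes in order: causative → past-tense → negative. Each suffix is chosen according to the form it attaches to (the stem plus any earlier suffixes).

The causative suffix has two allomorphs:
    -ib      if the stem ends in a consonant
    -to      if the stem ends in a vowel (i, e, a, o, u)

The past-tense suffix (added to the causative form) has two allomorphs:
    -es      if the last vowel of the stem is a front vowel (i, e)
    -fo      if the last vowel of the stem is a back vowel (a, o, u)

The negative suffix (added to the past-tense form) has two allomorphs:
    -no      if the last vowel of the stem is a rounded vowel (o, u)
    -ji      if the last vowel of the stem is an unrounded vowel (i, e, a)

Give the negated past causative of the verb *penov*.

The final sound of *penov* is /v/, which is a consonant, so the causative suffix is -ib, giving *penovib*.
The causative form *penovib*: last vowel = /i/, a front vowel → -es → *penovibes*.
The past-tense form *penovibes* — last vowel /e/ (an unrounded vowel) → -ji → *penovibesji*.

penovibesji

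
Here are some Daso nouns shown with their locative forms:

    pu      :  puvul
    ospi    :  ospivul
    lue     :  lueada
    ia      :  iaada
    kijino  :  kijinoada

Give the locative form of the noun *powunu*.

The suffix is conditioned by the last vowel: -vul when the last vowel of the stem is a high vowel (*pu*, *ospi*); -ada when the last vowel of the stem is a non-high vowel (*lue*, *ia*, *kijino*).
*powunu* — last vowel /u/ (a high vowel) → -vul → *powunuvul*.

powunuvul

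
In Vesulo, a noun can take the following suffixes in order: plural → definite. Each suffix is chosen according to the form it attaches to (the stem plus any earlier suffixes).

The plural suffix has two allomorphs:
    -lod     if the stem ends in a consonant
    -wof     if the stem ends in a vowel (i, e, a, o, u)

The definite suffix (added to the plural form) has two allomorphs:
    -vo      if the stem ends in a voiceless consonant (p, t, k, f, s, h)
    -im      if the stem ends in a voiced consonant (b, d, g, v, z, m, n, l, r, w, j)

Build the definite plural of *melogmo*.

melogmowofvo

Since the final sound of *melogmo* is /o/ (a vowel), it takes -wof, giving *melogmowof*.
The final consonant of the plural form *melogmowof* is /f/, which is voiceless, so the definite suffix is -vo, giving *melogmowofvo*.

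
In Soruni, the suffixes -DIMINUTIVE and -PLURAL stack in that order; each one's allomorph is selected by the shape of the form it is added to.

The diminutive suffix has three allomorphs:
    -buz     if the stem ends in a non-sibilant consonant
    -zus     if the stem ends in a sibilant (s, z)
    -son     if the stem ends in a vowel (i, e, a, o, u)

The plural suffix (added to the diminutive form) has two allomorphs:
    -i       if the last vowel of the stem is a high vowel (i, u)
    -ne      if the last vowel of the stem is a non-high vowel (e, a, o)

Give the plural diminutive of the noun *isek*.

isekbuzi

The final sound of *isek* is /k/, which is a non-sibilant consonant, so the diminutive suffix is -buz, giving *isekbuz*.
The diminutive form *isekbuz* — last vowel /u/ (a high vowel) → -i → *isekbuzi*.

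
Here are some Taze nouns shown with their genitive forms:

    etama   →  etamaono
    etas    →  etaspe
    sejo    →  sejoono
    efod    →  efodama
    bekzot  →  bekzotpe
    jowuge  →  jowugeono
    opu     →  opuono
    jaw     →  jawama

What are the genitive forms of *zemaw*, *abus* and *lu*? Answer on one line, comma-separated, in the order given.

zemawama, abuspe, luono

The suffix is conditioned by the final sound: -pe when the stem ends in a voiceless consonant (*etas*, *bekzot*); -ama when the stem ends in a voiced consonant (*efod*, *jaw*); -ono when the stem ends in a vowel (*etama*, *sejo*, *jowuge*, *opu*).
*zemaw*: final sound = /w/, a voiced consonant → -ama → *zemawama*.
Since the final sound of *abus* is /s/ (a voiceless consonant), it takes -pe, giving *abuspe*.
*lu*: final sound = /u/, a vowel → -ono → *luono*.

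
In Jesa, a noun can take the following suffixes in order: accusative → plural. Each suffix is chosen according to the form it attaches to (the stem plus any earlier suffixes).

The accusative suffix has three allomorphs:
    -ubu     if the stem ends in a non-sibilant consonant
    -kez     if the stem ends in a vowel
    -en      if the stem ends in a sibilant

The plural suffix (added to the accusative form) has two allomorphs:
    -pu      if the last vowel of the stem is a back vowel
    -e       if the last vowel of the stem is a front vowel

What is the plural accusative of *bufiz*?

bufizene

*bufiz*: final sound = /z/, a sibilant → -en → *bufizen*.
Since the last vowel of the accusative form *bufizen* is /e/ (a front vowel), it takes -e, giving *bufizene*.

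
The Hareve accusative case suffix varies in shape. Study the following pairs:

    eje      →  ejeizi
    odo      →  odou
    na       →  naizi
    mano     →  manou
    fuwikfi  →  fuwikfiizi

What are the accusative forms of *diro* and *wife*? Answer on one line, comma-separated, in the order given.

The suffix is conditioned by the last vowel: -u when the last vowel of the stem is a rounded vowel (*odo*, *mano*); -izi when the last vowel of the stem is an unrounded vowel (*eje*, *na*, *fuwikfi*).
*diro* — last vowel /o/ (a rounded vowel) → -u → *dirou*.
The last vowel of *wife* is /e/, which is an unrounded vowel, so the suffix is -izi, giving *wifeizi*.

dirou, wifeizi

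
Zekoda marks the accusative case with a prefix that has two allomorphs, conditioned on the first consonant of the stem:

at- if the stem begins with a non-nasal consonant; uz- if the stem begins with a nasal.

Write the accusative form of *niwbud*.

Since the first consonant of *niwbud* is /n/ (a nasal), it takes uz-, giving *uzniwbud*.

uzniwbud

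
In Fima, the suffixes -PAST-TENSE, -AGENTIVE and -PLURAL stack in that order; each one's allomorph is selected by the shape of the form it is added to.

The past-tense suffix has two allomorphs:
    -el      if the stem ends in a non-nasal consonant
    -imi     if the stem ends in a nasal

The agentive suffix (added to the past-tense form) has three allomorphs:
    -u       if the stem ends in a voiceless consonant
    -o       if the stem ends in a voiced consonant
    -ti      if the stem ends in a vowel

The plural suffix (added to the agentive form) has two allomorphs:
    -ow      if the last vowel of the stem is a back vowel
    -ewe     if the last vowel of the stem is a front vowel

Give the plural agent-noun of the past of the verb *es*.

eseloow

*es*: final consonant = /s/, non-nasal → -el → *esel*.
The past-tense form *esel*: final sound = /l/, a voiced consonant → -o → *eselo*.
The agentive form *eselo*: last vowel = /o/, a back vowel → -ow → *eseloow*.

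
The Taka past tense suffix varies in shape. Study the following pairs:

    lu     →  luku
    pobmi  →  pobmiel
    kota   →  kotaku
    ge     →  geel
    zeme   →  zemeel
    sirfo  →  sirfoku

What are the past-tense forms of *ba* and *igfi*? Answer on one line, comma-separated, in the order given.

Looking at the last vowel of each stem: -el when the last vowel of the stem is a front vowel (*pobmi*, *ge*, *zeme*); -ku when the last vowel of the stem is a back vowel (*lu*, *kota*, *sirfo*).
The last vowel of *ba* is /a/, which is a back vowel, so the suffix is -ku, giving *baku*.
The last vowel of *igfi* is /i/, which is a front vowel, so the suffix is -el, giving *igfiel*.

baku, igfiel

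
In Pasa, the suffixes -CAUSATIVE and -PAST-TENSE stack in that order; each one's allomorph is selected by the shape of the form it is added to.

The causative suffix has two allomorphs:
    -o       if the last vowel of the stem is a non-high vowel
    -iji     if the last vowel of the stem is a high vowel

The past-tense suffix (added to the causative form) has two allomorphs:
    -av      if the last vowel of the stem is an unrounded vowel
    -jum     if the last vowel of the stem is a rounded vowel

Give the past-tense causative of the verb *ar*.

*ar* — last vowel /a/ (a non-high vowel) → -o → *aro*.
The causative form *aro* — last vowel /o/ (a rounded vowel) → -jum → *arojum*.

arojum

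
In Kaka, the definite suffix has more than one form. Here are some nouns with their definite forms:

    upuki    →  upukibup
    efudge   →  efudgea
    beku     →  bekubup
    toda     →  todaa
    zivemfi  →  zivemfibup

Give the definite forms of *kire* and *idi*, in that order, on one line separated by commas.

kirea, idibup

Looking at the last vowel of each stem: -bup when the last vowel of the stem is a high vowel (*upuki*, *beku*, *zivemfi*); -a when the last vowel of the stem is a non-high vowel (*efudge*, *toda*).
*kire*: last vowel = /e/, a non-high vowel → -a → *kirea*.
The last vowel of *idi* is /i/, which is a high vowel, so the suffix is -bup, giving *idibup*.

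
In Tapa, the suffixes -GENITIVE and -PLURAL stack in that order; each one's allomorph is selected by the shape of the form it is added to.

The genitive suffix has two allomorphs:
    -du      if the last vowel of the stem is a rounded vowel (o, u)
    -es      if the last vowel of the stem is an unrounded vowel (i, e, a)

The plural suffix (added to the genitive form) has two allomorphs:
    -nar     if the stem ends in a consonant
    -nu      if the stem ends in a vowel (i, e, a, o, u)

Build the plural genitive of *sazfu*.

sazfudunu

*sazfu*: last vowel = /u/, a rounded vowel → -du → *sazfudu*.
The final sound of the genitive form *sazfudu* is /u/, which is a vowel, so the plural suffix is -nu, giving *sazfudunu*.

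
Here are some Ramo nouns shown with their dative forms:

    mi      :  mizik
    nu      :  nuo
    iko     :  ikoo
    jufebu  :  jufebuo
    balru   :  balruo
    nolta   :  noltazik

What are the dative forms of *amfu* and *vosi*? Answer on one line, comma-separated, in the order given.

amfuo, vosizik

The pattern is rounding harmony: -o when the last vowel of the stem is a rounded vowel (*nu*, *iko*, *jufebu*, *balru*); -zik when the last vowel of the stem is an unrounded vowel (*mi*, *nolta*).
Since the last vowel of *amfu* is /u/ (a rounded vowel), it takes -o, giving *amfuo*.
*vosi*: last vowel = /i/, an unrounded vowel → -zik → *vosizik*.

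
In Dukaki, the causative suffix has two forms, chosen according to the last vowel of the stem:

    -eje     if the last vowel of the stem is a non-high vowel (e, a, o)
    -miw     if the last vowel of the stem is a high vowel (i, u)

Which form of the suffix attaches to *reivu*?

-miw

*reivu*: last vowel = /u/, a high vowel → -miw.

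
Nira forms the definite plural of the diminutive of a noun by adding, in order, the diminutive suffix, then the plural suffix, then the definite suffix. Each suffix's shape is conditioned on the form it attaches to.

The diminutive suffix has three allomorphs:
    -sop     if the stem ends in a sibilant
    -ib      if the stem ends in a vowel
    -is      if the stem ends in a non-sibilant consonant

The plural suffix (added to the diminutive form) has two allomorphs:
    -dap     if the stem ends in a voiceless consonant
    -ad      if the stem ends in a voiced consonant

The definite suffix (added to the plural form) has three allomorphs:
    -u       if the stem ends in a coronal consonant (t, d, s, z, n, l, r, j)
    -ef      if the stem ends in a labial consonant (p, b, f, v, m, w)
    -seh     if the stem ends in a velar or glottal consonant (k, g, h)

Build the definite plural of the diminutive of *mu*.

The final sound of *mu* is /u/, which is a vowel, so the diminutive suffix is -ib, giving *muib*.
Since the final consonant of the diminutive form *muib* is /b/ (voiced), it takes -ad, giving *muibad*.
The plural form *muibad* — final consonant /d/ (coronal) → -u → *muibadu*.

muibadu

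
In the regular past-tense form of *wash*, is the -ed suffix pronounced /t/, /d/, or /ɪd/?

/t/

The stem *wash* ends in a voiceless consonant other than /t/.
The -ed suffix is realized as /ɪd/ after /t, d/; as /t/ after other voiceless consonants; and as /d/ after other voiced sounds.
So -ed on *wash* is pronounced /t/.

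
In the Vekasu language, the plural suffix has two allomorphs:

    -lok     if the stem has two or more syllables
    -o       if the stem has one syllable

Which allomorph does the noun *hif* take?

-o

With one syllable, *hif* takes -o.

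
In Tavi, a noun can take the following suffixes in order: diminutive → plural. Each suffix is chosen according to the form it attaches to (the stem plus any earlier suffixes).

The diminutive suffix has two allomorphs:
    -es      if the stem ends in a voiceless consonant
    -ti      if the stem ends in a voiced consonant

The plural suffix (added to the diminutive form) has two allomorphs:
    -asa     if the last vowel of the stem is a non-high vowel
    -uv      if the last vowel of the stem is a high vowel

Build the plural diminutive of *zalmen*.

zalmentiuv

*zalmen*: final consonant = /n/, voiced → -ti → *zalmenti*.
The diminutive form *zalmenti*: last vowel = /i/, a high vowel → -uv → *zalmentiuv*.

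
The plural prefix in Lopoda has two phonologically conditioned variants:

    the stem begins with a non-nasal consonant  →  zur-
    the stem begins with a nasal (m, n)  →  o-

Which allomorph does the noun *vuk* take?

Since the first consonant of *vuk* is /v/ (non-nasal), it takes zur-.

zur-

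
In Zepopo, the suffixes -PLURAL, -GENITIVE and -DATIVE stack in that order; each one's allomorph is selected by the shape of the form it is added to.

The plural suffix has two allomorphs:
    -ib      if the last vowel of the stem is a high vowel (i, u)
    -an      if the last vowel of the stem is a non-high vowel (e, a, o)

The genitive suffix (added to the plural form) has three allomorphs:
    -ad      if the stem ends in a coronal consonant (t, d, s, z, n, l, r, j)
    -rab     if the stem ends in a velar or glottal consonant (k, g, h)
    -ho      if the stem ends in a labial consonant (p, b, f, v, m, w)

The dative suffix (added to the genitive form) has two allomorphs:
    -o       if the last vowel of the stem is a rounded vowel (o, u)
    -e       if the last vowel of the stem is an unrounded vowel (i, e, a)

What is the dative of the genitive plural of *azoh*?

*azoh* — last vowel /o/ (a non-high vowel) → -an → *azohan*.
Since the final consonant of the plural form *azohan* is /n/ (coronal), it takes -ad, giving *azohanad*.
The genitive form *azohanad* — last vowel /a/ (an unrounded vowel) → -e → *azohanade*.

azohanade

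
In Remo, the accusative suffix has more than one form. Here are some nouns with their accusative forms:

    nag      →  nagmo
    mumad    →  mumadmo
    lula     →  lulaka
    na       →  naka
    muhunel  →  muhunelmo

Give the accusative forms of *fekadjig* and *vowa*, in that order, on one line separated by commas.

The pattern is consonant vs. vowel: -mo when the stem ends in a consonant (*nag*, *mumad*, *muhunel*); -ka when the stem ends in a vowel (*lula*, *na*).
The final sound of *fekadjig* is /g/, which is a consonant, so the suffix is -mo, giving *fekadjigmo*.
The final sound of *vowa* is /a/, which is a vowel, so the suffix is -ka, giving *vowaka*.

fekadjigmo, vowaka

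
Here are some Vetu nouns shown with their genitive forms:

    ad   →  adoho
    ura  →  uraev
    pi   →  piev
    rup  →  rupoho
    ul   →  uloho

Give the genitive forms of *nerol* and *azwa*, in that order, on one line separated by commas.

The suffix is conditioned by the final sound: -oho when the stem ends in a consonant (*ad*, *rup*, *ul*); -ev when the stem ends in a vowel (*ura*, *pi*).
The final sound of *nerol* is /l/, which is a consonant, so the suffix is -oho, giving *neroloho*.
*azwa*: final sound = /a/, a vowel → -ev → *azwaev*.

neroloho, azwaev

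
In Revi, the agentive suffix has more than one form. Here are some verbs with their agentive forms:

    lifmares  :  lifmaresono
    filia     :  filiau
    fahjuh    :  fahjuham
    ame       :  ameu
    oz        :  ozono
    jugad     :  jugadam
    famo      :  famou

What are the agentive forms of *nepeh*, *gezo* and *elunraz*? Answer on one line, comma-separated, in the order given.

nepeham, gezou, elunrazono

The pattern is sibilance of the final sound: -ono when the stem ends in a sibilant (*lifmares*, *oz*); -am when the stem ends in a non-sibilant consonant (*fahjuh*, *jugad*); -u when the stem ends in a vowel (*filia*, *ame*, *famo*).
*nepeh* — final sound /h/ (a non-sibilant consonant) → -am → *nepeham*.
*gezo*: final sound = /o/, a vowel → -u → *gezou*.
The final sound of *elunraz* is /z/, which is a sibilant, so the suffix is -ono, giving *elunrazono*.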